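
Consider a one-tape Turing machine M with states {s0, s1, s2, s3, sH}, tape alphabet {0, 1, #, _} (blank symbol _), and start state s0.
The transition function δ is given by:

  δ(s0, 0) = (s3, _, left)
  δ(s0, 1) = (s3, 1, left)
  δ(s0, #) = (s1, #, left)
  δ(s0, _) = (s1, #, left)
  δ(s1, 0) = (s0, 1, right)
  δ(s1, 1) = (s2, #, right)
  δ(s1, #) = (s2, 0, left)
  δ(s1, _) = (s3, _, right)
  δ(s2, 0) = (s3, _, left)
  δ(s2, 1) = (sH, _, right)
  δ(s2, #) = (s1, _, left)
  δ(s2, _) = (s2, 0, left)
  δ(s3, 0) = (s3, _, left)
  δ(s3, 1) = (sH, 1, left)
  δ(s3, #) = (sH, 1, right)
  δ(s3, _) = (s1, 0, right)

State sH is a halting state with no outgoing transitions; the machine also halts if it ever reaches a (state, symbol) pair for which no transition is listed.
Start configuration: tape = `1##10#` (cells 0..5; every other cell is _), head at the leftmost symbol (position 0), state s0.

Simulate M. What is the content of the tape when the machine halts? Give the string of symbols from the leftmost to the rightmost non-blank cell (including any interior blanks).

s0 | __[1]##10#   read 1 → write 1, move left, go to s3
s3 | _[_]1##10#   read _ → write 0, move right, go to s1
s1 | _0[1]##10#   read 1 → write #, move right, go to s2
s2 | _0#[#]#10#   read # → write _, move left, go to s1
s1 | _0[#]_#10#   read # → write 0, move left, go to s2
s2 | _[0]0_#10#   read 0 → write _, move left, go to s3
s3 | [_]_0_#10#   read _ → write 0, move right, go to s1
s1 | 0[_]0_#10#   read _ → write _, move right, go to s3
s3 | 0_[0]_#10#   read 0 → write _, move left, go to s3
s3 | 0[_]__#10#   read _ → write 0, move right, go to s1
s1 | 00[_]_#10#   read _ → write _, move right, go to s3
s3 | 00_[_]#10#   read _ → write 0, move right, go to s1
s1 | 00_0[#]10#   read # → write 0, move left, go to s2
s2 | 00_[0]010#   read 0 → write _, move left, go to s3
s3 | 00[_]_010#   read _ → write 0, move right, go to s1
s1 | 000[_]010#   read _ → write _, move right, go to s3
s3 | 000_[0]10#   read 0 → write _, move left, go to s3
s3 | 000[_]_10#   read _ → write 0, move right, go to s1
s1 | 0000[_]10#   read _ → write _, move right, go to s3
s3 | 0000_[1]0#   read 1 → write 1, move left, go to sH
sH | 0000[_]10#
The non-blank tape span at halt is 0000_10#.

0000_10#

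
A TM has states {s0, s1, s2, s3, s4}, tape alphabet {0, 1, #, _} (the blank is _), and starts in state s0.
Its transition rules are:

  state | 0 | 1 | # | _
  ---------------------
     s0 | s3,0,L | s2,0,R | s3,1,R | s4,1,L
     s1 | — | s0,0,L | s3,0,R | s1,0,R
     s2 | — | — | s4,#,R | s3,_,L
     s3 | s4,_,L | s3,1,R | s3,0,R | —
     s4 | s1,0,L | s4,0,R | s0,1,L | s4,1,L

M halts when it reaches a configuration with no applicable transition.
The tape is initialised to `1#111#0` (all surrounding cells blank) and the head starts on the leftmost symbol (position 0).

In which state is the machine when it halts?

s0 | [1]#111#0   read 1 → write 0, move R, go to s2
s2 | 0[#]111#0   read # → write #, move R, go to s4
s4 | 0#[1]11#0   read 1 → write 0, move R, go to s4
s4 | 0#0[1]1#0   read 1 → write 0, move R, go to s4
s4 | 0#00[1]#0   read 1 → write 0, move R, go to s4
s4 | 0#000[#]0   read # → write 1, move L, go to s0
s0 | 0#00[0]10   read 0 → write 0, move L, go to s3
s3 | 0#0[0]010   read 0 → write _, move L, go to s4
s4 | 0#[0]_010   read 0 → write 0, move L, go to s1
s1 | 0[#]0_010   read # → write 0, move R, go to s3
s3 | 00[0]_010   read 0 → write _, move L, go to s4
s4 | 0[0]__010   read 0 → write 0, move L, go to s1
s1 | [0]0__010
No transition is defined for (s1, 0); M halts in state s1.

s1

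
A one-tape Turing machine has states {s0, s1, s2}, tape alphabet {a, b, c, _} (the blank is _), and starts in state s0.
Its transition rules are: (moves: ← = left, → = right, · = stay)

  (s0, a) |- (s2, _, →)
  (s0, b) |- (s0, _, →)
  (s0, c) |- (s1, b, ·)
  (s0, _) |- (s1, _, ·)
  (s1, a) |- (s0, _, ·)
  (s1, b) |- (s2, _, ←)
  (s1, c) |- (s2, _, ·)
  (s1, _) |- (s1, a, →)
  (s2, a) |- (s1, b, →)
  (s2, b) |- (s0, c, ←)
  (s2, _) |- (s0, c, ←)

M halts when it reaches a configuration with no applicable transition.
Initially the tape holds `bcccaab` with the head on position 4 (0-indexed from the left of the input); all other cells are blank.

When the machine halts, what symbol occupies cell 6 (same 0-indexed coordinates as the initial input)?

state=s0 head=4 tape=bccc[a]ab   (s0,a)→(s2,_,→)
state=s2 head=5 tape=bccc_[a]b   (s2,a)→(s1,b,→)
state=s1 head=6 tape=bccc_b[b]   (s1,b)→(s2,_,←)
state=s2 head=5 tape=bccc_[b]_   (s2,b)→(s0,c,←)
state=s0 head=4 tape=bccc[_]c_   (s0,_)→(s1,_,·)
state=s1 head=4 tape=bccc[_]c_   (s1,_)→(s1,a,→)
state=s1 head=5 tape=bccca[c]_   (s1,c)→(s2,_,·)
state=s2 head=5 tape=bccca[_]_   (s2,_)→(s0,c,←)
state=s0 head=4 tape=bccc[a]c_   (s0,a)→(s2,_,→)
state=s2 head=5 tape=bccc_[c]_
Cell 6 holds _ when M halts.

_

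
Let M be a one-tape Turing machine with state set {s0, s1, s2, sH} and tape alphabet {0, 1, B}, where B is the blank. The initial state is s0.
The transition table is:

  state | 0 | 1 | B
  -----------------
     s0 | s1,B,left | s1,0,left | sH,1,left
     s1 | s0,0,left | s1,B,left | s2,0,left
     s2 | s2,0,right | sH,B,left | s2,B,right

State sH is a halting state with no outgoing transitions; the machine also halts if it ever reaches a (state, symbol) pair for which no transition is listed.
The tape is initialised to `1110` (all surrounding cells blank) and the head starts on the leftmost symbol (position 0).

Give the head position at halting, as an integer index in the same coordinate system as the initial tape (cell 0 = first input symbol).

0

state=s0 head=0 tape=BB[1]110   (s0,1)→(s1,0,left)
state=s1 head=-1 tape=B[B]0110   (s1,B)→(s2,0,left)
state=s2 head=-2 tape=[B]00110   (s2,B)→(s2,B,right)
state=s2 head=-1 tape=B[0]0110   (s2,0)→(s2,0,right)
state=s2 head=0 tape=B0[0]110   (s2,0)→(s2,0,right)
state=s2 head=1 tape=B00[1]10   (s2,1)→(sH,B,left)
state=sH head=0 tape=B0[0]B10
At halt the head is at cell 0.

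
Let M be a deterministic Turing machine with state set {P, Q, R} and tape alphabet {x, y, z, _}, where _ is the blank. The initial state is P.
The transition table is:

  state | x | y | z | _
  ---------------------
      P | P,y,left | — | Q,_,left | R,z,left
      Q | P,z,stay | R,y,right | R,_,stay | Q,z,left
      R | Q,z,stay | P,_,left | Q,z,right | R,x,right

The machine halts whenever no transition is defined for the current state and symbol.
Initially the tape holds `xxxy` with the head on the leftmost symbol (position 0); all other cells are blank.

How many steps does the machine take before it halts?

14

P | __[x]xxy   read x → write y, move left, go to P
P | _[_]yxxy   read _ → write z, move left, go to R
R | [_]zyxxy   read _ → write x, move right, go to R
R | x[z]yxxy   read z → write z, move right, go to Q
Q | xz[y]xxy   read y → write y, move right, go to R
R | xzy[x]xy   read x → write z, move stay, go to Q
Q | xzy[z]xy   read z → write _, move stay, go to R
R | xzy[_]xy   read _ → write x, move right, go to R
R | xzyx[x]y   read x → write z, move stay, go to Q
Q | xzyx[z]y   read z → write _, move stay, go to R
R | xzyx[_]y   read _ → write x, move right, go to R
R | xzyxx[y]   read y → write _, move left, go to P
P | xzyx[x]_   read x → write y, move left, go to P
P | xzy[x]y_   read x → write y, move left, go to P
P | xz[y]yy_
M halts after 14 transitions.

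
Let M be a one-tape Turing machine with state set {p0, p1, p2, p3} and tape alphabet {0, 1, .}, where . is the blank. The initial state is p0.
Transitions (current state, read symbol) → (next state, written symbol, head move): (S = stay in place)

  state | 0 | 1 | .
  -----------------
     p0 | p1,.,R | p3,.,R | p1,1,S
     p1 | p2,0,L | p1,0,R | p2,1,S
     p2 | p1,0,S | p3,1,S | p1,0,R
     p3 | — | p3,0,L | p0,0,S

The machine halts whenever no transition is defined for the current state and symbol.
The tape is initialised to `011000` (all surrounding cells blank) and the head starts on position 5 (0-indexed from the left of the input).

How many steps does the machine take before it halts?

state=p0 head=5 tape=01100[0].   (p0,0)→(p1,.,R)
state=p1 head=6 tape=01100.[.]   (p1,.)→(p2,1,S)
state=p2 head=6 tape=01100.[1]   (p2,1)→(p3,1,S)
state=p3 head=6 tape=01100.[1]   (p3,1)→(p3,0,L)
state=p3 head=5 tape=01100[.]0   (p3,.)→(p0,0,S)
state=p0 head=5 tape=01100[0]0   (p0,0)→(p1,.,R)
state=p1 head=6 tape=01100.[0]   (p1,0)→(p2,0,L)
state=p2 head=5 tape=01100[.]0   (p2,.)→(p1,0,R)
state=p1 head=6 tape=011000[0]   (p1,0)→(p2,0,L)
state=p2 head=5 tape=01100[0]0   (p2,0)→(p1,0,S)
state=p1 head=5 tape=01100[0]0   (p1,0)→(p2,0,L)
state=p2 head=4 tape=0110[0]00   (p2,0)→(p1,0,S)
state=p1 head=4 tape=0110[0]00   (p1,0)→(p2,0,L)
state=p2 head=3 tape=011[0]000   (p2,0)→(p1,0,S)
state=p1 head=3 tape=011[0]000   (p1,0)→(p2,0,L)
state=p2 head=2 tape=01[1]0000   (p2,1)→(p3,1,S)
state=p3 head=2 tape=01[1]0000   (p3,1)→(p3,0,L)
state=p3 head=1 tape=0[1]00000   (p3,1)→(p3,0,L)
state=p3 head=0 tape=[0]000000
M halts after 18 transitions.

18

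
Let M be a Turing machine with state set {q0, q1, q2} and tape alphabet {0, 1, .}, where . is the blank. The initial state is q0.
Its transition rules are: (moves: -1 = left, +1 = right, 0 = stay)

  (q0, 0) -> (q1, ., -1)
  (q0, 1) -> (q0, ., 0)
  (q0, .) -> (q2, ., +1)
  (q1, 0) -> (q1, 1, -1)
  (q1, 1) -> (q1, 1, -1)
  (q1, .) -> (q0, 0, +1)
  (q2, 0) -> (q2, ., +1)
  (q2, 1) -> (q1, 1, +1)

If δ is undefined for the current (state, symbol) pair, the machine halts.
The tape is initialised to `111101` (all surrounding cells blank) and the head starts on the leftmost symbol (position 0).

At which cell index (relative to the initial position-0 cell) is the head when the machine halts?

state=q0 head=0 tape=[1]11101...   (q0,1)→(q0,.,0)
state=q0 head=0 tape=[.]11101...   (q0,.)→(q2,.,+1)
state=q2 head=1 tape=.[1]1101...   (q2,1)→(q1,1,+1)
state=q1 head=2 tape=.1[1]101...   (q1,1)→(q1,1,-1)
state=q1 head=1 tape=.[1]1101...   (q1,1)→(q1,1,-1)
state=q1 head=0 tape=[.]11101...   (q1,.)→(q0,0,+1)
state=q0 head=1 tape=0[1]1101...   (q0,1)→(q0,.,0)
state=q0 head=1 tape=0[.]1101...   (q0,.)→(q2,.,+1)
state=q2 head=2 tape=0.[1]101...   (q2,1)→(q1,1,+1)
state=q1 head=3 tape=0.1[1]01...   (q1,1)→(q1,1,-1)
state=q1 head=2 tape=0.[1]101...   (q1,1)→(q1,1,-1)
state=q1 head=1 tape=0[.]1101...   (q1,.)→(q0,0,+1)
state=q0 head=2 tape=00[1]101...   (q0,1)→(q0,.,0)
state=q0 head=2 tape=00[.]101...   (q0,.)→(q2,.,+1)
state=q2 head=3 tape=00.[1]01...   (q2,1)→(q1,1,+1)
state=q1 head=4 tape=00.1[0]1...   (q1,0)→(q1,1,-1)
state=q1 head=3 tape=00.[1]11...   (q1,1)→(q1,1,-1)
state=q1 head=2 tape=00[.]111...   (q1,.)→(q0,0,+1)
state=q0 head=3 tape=000[1]11...   (q0,1)→(q0,.,0)
state=q0 head=3 tape=000[.]11...   (q0,.)→(q2,.,+1)
state=q2 head=4 tape=000.[1]1...   (q2,1)→(q1,1,+1)
state=q1 head=5 tape=000.1[1]...   (q1,1)→(q1,1,-1)
state=q1 head=4 tape=000.[1]1...   (q1,1)→(q1,1,-1)
state=q1 head=3 tape=000[.]11...   (q1,.)→(q0,0,+1)
state=q0 head=4 tape=0000[1]1...   (q0,1)→(q0,.,0)
state=q0 head=4 tape=0000[.]1...   (q0,.)→(q2,.,+1)
state=q2 head=5 tape=0000.[1]...   (q2,1)→(q1,1,+1)
state=q1 head=6 tape=0000.1[.]..   (q1,.)→(q0,0,+1)
state=q0 head=7 tape=0000.10[.].   (q0,.)→(q2,.,+1)
state=q2 head=8 tape=0000.10.[.]
At halt the head is at cell 8.

8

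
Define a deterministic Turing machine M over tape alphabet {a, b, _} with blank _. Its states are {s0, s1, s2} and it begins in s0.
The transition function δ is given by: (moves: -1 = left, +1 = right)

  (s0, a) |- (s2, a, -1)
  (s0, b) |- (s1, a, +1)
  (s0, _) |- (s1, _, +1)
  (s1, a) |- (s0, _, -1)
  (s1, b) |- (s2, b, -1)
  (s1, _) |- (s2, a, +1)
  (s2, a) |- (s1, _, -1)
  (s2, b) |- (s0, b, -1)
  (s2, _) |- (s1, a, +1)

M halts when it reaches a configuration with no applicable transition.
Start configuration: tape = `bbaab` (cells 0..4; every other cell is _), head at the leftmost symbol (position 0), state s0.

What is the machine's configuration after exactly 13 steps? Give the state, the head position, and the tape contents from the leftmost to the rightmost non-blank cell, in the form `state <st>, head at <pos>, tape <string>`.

state=s0 head=0 tape=__[b]baab   (s0,b)→(s1,a,+1)
state=s1 head=1 tape=__a[b]aab   (s1,b)→(s2,b,-1)
state=s2 head=0 tape=__[a]baab   (s2,a)→(s1,_,-1)
state=s1 head=-1 tape=_[_]_baab   (s1,_)→(s2,a,+1)
state=s2 head=0 tape=_a[_]baab   (s2,_)→(s1,a,+1)
state=s1 head=1 tape=_aa[b]aab   (s1,b)→(s2,b,-1)
state=s2 head=0 tape=_a[a]baab   (s2,a)→(s1,_,-1)
state=s1 head=-1 tape=_[a]_baab   (s1,a)→(s0,_,-1)
state=s0 head=-2 tape=[_]__baab   (s0,_)→(s1,_,+1)
state=s1 head=-1 tape=_[_]_baab   (s1,_)→(s2,a,+1)
state=s2 head=0 tape=_a[_]baab   (s2,_)→(s1,a,+1)
state=s1 head=1 tape=_aa[b]aab   (s1,b)→(s2,b,-1)
state=s2 head=0 tape=_a[a]baab   (s2,a)→(s1,_,-1)
state=s1 head=-1 tape=_[a]_baab
After 13 steps: state s1, head at -1, tape a_baab.

state s1, head at -1, tape a_baab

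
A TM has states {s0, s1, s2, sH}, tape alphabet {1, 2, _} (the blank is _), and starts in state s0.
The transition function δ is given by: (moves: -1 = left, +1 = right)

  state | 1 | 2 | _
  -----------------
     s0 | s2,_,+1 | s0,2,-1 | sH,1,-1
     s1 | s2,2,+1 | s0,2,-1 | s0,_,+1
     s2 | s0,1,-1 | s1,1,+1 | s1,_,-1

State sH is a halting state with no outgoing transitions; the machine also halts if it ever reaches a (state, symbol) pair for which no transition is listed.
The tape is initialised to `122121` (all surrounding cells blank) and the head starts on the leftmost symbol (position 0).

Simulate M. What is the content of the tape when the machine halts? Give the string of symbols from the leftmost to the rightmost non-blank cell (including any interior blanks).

12_1_1

s0 | [1]22121__   read 1 → write _, move +1, go to s2
s2 | _[2]2121__   read 2 → write 1, move +1, go to s1
s1 | _1[2]121__   read 2 → write 2, move -1, go to s0
s0 | _[1]2121__   read 1 → write _, move +1, go to s2
s2 | __[2]121__   read 2 → write 1, move +1, go to s1
s1 | __1[1]21__   read 1 → write 2, move +1, go to s2
s2 | __12[2]1__   read 2 → write 1, move +1, go to s1
s1 | __121[1]__   read 1 → write 2, move +1, go to s2
s2 | __1212[_]_   read _ → write _, move -1, go to s1
s1 | __121[2]__   read 2 → write 2, move -1, go to s0
s0 | __12[1]2__   read 1 → write _, move +1, go to s2
s2 | __12_[2]__   read 2 → write 1, move +1, go to s1
s1 | __12_1[_]_   read _ → write _, move +1, go to s0
s0 | __12_1_[_]   read _ → write 1, move -1, go to sH
sH | __12_1[_]1
The non-blank tape span at halt is 12_1_1.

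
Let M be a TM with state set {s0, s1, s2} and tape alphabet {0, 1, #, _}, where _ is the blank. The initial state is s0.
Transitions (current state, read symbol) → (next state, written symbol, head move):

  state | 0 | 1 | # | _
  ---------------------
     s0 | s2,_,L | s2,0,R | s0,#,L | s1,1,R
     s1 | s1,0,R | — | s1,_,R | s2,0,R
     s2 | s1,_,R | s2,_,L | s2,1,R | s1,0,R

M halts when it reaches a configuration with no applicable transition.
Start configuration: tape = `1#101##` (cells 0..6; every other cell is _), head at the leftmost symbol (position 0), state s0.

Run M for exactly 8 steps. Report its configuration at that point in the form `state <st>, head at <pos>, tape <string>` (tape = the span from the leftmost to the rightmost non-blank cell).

state s1, head at 4, tape 0001##

s0 | [1]#101##   read 1 → write 0, move R, go to s2
s2 | 0[#]101##   read # → write 1, move R, go to s2
s2 | 01[1]01##   read 1 → write _, move L, go to s2
s2 | 0[1]_01##   read 1 → write _, move L, go to s2
s2 | [0]__01##   read 0 → write _, move R, go to s1
s1 | _[_]_01##   read _ → write 0, move R, go to s2
s2 | _0[_]01##   read _ → write 0, move R, go to s1
s1 | _00[0]1##   read 0 → write 0, move R, go to s1
s1 | _000[1]##
After 8 steps: state s1, head at 4, tape 0001##.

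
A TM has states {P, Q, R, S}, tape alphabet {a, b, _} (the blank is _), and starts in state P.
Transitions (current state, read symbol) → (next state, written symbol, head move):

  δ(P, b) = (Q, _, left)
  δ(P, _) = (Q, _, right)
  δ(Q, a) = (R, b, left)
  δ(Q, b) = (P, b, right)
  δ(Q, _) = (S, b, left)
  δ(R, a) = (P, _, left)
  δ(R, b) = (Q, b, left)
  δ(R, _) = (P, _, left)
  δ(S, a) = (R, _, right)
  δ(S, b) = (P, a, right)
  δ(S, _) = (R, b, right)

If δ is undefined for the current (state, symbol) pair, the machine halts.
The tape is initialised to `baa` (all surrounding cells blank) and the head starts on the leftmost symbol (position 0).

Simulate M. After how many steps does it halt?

28

state=P head=0 tape=__[b]aa   (P,b)→(Q,_,left)
state=Q head=-1 tape=_[_]_aa   (Q,_)→(S,b,left)
state=S head=-2 tape=[_]b_aa   (S,_)→(R,b,right)
state=R head=-1 tape=b[b]_aa   (R,b)→(Q,b,left)
state=Q head=-2 tape=[b]b_aa   (Q,b)→(P,b,right)
state=P head=-1 tape=b[b]_aa   (P,b)→(Q,_,left)
state=Q head=-2 tape=[b]__aa   (Q,b)→(P,b,right)
state=P head=-1 tape=b[_]_aa   (P,_)→(Q,_,right)
state=Q head=0 tape=b_[_]aa   (Q,_)→(S,b,left)
state=S head=-1 tape=b[_]baa   (S,_)→(R,b,right)
state=R head=0 tape=bb[b]aa   (R,b)→(Q,b,left)
state=Q head=-1 tape=b[b]baa   (Q,b)→(P,b,right)
state=P head=0 tape=bb[b]aa   (P,b)→(Q,_,left)
state=Q head=-1 tape=b[b]_aa   (Q,b)→(P,b,right)
state=P head=0 tape=bb[_]aa   (P,_)→(Q,_,right)
state=Q head=1 tape=bb_[a]a   (Q,a)→(R,b,left)
state=R head=0 tape=bb[_]ba   (R,_)→(P,_,left)
state=P head=-1 tape=b[b]_ba   (P,b)→(Q,_,left)
state=Q head=-2 tape=[b]__ba   (Q,b)→(P,b,right)
state=P head=-1 tape=b[_]_ba   (P,_)→(Q,_,right)
state=Q head=0 tape=b_[_]ba   (Q,_)→(S,b,left)
state=S head=-1 tape=b[_]bba   (S,_)→(R,b,right)
state=R head=0 tape=bb[b]ba   (R,b)→(Q,b,left)
state=Q head=-1 tape=b[b]bba   (Q,b)→(P,b,right)
state=P head=0 tape=bb[b]ba   (P,b)→(Q,_,left)
state=Q head=-1 tape=b[b]_ba   (Q,b)→(P,b,right)
state=P head=0 tape=bb[_]ba   (P,_)→(Q,_,right)
state=Q head=1 tape=bb_[b]a   (Q,b)→(P,b,right)
state=P head=2 tape=bb_b[a]
M halts after 28 transitions.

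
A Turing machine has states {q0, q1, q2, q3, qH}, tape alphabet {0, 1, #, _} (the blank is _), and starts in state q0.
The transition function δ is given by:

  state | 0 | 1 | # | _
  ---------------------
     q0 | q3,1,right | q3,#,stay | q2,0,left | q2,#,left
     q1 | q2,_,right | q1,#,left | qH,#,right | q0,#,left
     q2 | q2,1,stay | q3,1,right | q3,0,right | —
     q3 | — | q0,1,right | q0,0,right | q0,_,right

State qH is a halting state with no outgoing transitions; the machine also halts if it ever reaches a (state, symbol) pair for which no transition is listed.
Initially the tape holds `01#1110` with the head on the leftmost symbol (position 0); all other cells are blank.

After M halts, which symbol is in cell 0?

q0 | [0]1#1110   read 0 → write 1, move right, go to q3
q3 | 1[1]#1110   read 1 → write 1, move right, go to q0
q0 | 11[#]1110   read # → write 0, move left, go to q2
q2 | 1[1]01110   read 1 → write 1, move right, go to q3
q3 | 11[0]1110
Cell 0 holds 1 when M halts.

1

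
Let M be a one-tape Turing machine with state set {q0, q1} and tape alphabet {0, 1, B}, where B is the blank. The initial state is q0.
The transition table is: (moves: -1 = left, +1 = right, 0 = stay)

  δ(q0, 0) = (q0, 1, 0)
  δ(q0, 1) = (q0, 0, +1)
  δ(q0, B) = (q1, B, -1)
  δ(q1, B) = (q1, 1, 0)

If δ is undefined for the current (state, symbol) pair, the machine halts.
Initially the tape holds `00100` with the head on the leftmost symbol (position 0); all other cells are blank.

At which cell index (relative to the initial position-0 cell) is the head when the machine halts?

q0 | [0]0100B   read 0 → write 1, move 0, go to q0
q0 | [1]0100B   read 1 → write 0, move +1, go to q0
q0 | 0[0]100B   read 0 → write 1, move 0, go to q0
q0 | 0[1]100B   read 1 → write 0, move +1, go to q0
q0 | 00[1]00B   read 1 → write 0, move +1, go to q0
q0 | 000[0]0B   read 0 → write 1, move 0, go to q0
q0 | 000[1]0B   read 1 → write 0, move +1, go to q0
q0 | 0000[0]B   read 0 → write 1, move 0, go to q0
q0 | 0000[1]B   read 1 → write 0, move +1, go to q0
q0 | 00000[B]   read B → write B, move -1, go to q1
q1 | 0000[0]B
At halt the head is at cell 4.

4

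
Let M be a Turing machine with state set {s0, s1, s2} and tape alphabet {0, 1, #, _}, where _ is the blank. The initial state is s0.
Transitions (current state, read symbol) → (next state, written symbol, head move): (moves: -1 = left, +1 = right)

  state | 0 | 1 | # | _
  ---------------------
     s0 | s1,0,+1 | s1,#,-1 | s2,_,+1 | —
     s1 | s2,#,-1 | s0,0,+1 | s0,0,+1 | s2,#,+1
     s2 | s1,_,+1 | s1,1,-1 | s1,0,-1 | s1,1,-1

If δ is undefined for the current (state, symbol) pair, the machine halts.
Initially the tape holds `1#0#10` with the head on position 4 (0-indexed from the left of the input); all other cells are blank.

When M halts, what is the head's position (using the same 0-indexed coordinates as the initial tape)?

s0 | 1#0#[1]0___   read 1 → write #, move -1, go to s1
s1 | 1#0[#]#0___   read # → write 0, move +1, go to s0
s0 | 1#00[#]0___   read # → write _, move +1, go to s2
s2 | 1#00_[0]___   read 0 → write _, move +1, go to s1
s1 | 1#00__[_]__   read _ → write #, move +1, go to s2
s2 | 1#00__#[_]_   read _ → write 1, move -1, go to s1
s1 | 1#00__[#]1_   read # → write 0, move +1, go to s0
s0 | 1#00__0[1]_   read 1 → write #, move -1, go to s1
s1 | 1#00__[0]#_   read 0 → write #, move -1, go to s2
s2 | 1#00_[_]##_   read _ → write 1, move -1, go to s1
s1 | 1#00[_]1##_   read _ → write #, move +1, go to s2
s2 | 1#00#[1]##_   read 1 → write 1, move -1, go to s1
s1 | 1#00[#]1##_   read # → write 0, move +1, go to s0
s0 | 1#000[1]##_   read 1 → write #, move -1, go to s1
s1 | 1#00[0]###_   read 0 → write #, move -1, go to s2
s2 | 1#0[0]####_   read 0 → write _, move +1, go to s1
s1 | 1#0_[#]###_   read # → write 0, move +1, go to s0
s0 | 1#0_0[#]##_   read # → write _, move +1, go to s2
s2 | 1#0_0_[#]#_   read # → write 0, move -1, go to s1
s1 | 1#0_0[_]0#_   read _ → write #, move +1, go to s2
s2 | 1#0_0#[0]#_   read 0 → write _, move +1, go to s1
s1 | 1#0_0#_[#]_   read # → write 0, move +1, go to s0
s0 | 1#0_0#_0[_]
At halt the head is at cell 8.

8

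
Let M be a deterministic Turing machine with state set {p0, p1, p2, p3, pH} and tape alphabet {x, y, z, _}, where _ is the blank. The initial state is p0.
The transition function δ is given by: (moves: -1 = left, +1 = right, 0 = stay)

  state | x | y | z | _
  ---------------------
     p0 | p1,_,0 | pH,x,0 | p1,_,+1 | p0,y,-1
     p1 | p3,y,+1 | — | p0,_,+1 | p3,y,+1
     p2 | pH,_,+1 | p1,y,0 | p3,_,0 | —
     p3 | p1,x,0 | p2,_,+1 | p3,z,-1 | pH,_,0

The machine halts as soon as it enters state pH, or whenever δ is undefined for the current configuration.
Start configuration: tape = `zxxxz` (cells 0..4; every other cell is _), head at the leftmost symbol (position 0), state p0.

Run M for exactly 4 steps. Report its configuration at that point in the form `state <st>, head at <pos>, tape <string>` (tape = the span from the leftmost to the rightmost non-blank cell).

p0 | [z]xxxz   read z → write _, move +1, go to p1
p1 | _[x]xxz   read x → write y, move +1, go to p3
p3 | _y[x]xz   read x → write x, move 0, go to p1
p1 | _y[x]xz   read x → write y, move +1, go to p3
p3 | _yy[x]z
After 4 steps: state p3, head at 3, tape yyxz.

state p3, head at 3, tape yyxz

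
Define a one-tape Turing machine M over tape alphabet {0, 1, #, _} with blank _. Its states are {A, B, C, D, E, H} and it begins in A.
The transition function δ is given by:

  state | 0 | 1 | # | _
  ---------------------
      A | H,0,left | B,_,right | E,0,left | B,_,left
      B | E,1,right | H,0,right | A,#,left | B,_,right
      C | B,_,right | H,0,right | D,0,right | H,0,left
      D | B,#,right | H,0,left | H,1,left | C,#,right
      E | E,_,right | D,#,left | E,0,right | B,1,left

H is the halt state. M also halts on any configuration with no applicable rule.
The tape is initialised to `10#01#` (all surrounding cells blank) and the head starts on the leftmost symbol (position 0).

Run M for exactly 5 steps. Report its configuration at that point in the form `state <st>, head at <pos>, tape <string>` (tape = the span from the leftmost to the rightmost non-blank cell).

state D, head at 3, tape 10_##

A | [1]0#01#   read 1 → write _, move right, go to B
B | _[0]#01#   read 0 → write 1, move right, go to E
E | _1[#]01#   read # → write 0, move right, go to E
E | _10[0]1#   read 0 → write _, move right, go to E
E | _10_[1]#   read 1 → write #, move left, go to D
D | _10[_]##
After 5 steps: state D, head at 3, tape 10_##.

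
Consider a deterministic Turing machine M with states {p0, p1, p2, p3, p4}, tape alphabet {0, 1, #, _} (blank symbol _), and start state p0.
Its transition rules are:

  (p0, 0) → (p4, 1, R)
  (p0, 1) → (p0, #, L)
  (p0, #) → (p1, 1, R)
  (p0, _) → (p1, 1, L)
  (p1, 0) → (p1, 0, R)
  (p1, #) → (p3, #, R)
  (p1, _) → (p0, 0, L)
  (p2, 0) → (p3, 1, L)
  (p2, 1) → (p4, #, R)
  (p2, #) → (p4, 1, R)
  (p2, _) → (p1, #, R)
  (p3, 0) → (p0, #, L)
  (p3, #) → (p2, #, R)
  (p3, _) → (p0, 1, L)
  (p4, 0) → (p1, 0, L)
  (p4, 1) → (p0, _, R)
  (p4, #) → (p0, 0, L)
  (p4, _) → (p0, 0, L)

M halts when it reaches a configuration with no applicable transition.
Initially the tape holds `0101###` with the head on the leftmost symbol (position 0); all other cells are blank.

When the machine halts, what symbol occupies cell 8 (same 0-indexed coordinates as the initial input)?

p0 | [0]101###___   read 0 → write 1, move R, go to p4
p4 | 1[1]01###___   read 1 → write _, move R, go to p0
p0 | 1_[0]1###___   read 0 → write 1, move R, go to p4
p4 | 1_1[1]###___   read 1 → write _, move R, go to p0
p0 | 1_1_[#]##___   read # → write 1, move R, go to p1
p1 | 1_1_1[#]#___   read # → write #, move R, go to p3
p3 | 1_1_1#[#]___   read # → write #, move R, go to p2
p2 | 1_1_1##[_]__   read _ → write #, move R, go to p1
p1 | 1_1_1###[_]_   read _ → write 0, move L, go to p0
p0 | 1_1_1##[#]0_   read # → write 1, move R, go to p1
p1 | 1_1_1##1[0]_   read 0 → write 0, move R, go to p1
p1 | 1_1_1##10[_]   read _ → write 0, move L, go to p0
p0 | 1_1_1##1[0]0   read 0 → write 1, move R, go to p4
p4 | 1_1_1##11[0]   read 0 → write 0, move L, go to p1
p1 | 1_1_1##1[1]0
Cell 8 holds 1 when M halts.

1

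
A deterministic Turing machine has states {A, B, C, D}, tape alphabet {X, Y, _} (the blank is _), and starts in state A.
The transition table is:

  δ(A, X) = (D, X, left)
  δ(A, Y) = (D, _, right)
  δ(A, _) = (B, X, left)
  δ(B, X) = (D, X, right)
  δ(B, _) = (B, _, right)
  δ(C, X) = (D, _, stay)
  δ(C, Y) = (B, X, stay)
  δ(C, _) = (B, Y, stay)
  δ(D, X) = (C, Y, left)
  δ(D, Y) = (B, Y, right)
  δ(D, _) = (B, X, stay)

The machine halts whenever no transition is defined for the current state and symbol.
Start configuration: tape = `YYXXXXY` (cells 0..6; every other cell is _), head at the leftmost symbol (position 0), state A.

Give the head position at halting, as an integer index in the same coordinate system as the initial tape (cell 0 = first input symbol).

A | [Y]YXXXXY   read Y → write _, move right, go to D
D | _[Y]XXXXY   read Y → write Y, move right, go to B
B | _Y[X]XXXY   read X → write X, move right, go to D
D | _YX[X]XXY   read X → write Y, move left, go to C
C | _Y[X]YXXY   read X → write _, move stay, go to D
D | _Y[_]YXXY   read _ → write X, move stay, go to B
B | _Y[X]YXXY   read X → write X, move right, go to D
D | _YX[Y]XXY   read Y → write Y, move right, go to B
B | _YXY[X]XY   read X → write X, move right, go to D
D | _YXYX[X]Y   read X → write Y, move left, go to C
C | _YXY[X]YY   read X → write _, move stay, go to D
D | _YXY[_]YY   read _ → write X, move stay, go to B
B | _YXY[X]YY   read X → write X, move right, go to D
D | _YXYX[Y]Y   read Y → write Y, move right, go to B
B | _YXYXY[Y]
At halt the head is at cell 6.

6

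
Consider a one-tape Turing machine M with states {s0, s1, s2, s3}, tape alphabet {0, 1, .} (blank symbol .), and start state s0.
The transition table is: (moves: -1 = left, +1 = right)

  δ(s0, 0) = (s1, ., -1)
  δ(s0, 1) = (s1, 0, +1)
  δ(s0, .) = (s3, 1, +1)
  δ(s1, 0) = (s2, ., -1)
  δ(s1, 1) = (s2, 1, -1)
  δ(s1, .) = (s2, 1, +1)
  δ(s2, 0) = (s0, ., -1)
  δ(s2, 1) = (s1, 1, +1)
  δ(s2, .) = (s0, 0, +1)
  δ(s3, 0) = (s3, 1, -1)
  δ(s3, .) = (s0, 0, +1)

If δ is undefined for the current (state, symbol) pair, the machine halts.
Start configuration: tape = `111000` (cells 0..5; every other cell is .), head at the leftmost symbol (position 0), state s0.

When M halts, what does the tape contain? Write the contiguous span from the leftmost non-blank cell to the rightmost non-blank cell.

1011...00

s0 | ...[1]11000   read 1 → write 0, move +1, go to s1
s1 | ...0[1]1000   read 1 → write 1, move -1, go to s2
s2 | ...[0]11000   read 0 → write ., move -1, go to s0
s0 | ..[.].11000   read . → write 1, move +1, go to s3
s3 | ..1[.]11000   read . → write 0, move +1, go to s0
s0 | ..10[1]1000   read 1 → write 0, move +1, go to s1
s1 | ..100[1]000   read 1 → write 1, move -1, go to s2
s2 | ..10[0]1000   read 0 → write ., move -1, go to s0
s0 | ..1[0].1000   read 0 → write ., move -1, go to s1
s1 | ..[1]..1000   read 1 → write 1, move -1, go to s2
s2 | .[.]1..1000   read . → write 0, move +1, go to s0
s0 | .0[1]..1000   read 1 → write 0, move +1, go to s1
s1 | .00[.].1000   read . → write 1, move +1, go to s2
s2 | .001[.]1000   read . → write 0, move +1, go to s0
s0 | .0010[1]000   read 1 → write 0, move +1, go to s1
s1 | .00100[0]00   read 0 → write ., move -1, go to s2
s2 | .0010[0].00   read 0 → write ., move -1, go to s0
s0 | .001[0]..00   read 0 → write ., move -1, go to s1
s1 | .00[1]...00   read 1 → write 1, move -1, go to s2
s2 | .0[0]1...00   read 0 → write ., move -1, go to s0
s0 | .[0].1...00   read 0 → write ., move -1, go to s1
s1 | [.]..1...00   read . → write 1, move +1, go to s2
s2 | 1[.].1...00   read . → write 0, move +1, go to s0
s0 | 10[.]1...00   read . → write 1, move +1, go to s3
s3 | 101[1]...00
The non-blank tape span at halt is 1011...00.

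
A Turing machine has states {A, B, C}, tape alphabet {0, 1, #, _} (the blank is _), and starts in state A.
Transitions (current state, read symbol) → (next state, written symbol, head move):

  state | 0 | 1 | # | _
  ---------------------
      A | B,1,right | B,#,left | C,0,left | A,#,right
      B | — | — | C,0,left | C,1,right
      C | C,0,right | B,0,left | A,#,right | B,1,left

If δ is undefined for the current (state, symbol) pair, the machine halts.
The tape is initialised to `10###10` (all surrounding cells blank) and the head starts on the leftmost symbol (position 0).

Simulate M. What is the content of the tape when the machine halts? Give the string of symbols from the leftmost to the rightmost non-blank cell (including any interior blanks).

state=A head=0 tape=__[1]0###10   (A,1)→(B,#,left)
state=B head=-1 tape=_[_]#0###10   (B,_)→(C,1,right)
state=C head=0 tape=_1[#]0###10   (C,#)→(A,#,right)
state=A head=1 tape=_1#[0]###10   (A,0)→(B,1,right)
state=B head=2 tape=_1#1[#]##10   (B,#)→(C,0,left)
state=C head=1 tape=_1#[1]0##10   (C,1)→(B,0,left)
state=B head=0 tape=_1[#]00##10   (B,#)→(C,0,left)
state=C head=-1 tape=_[1]000##10   (C,1)→(B,0,left)
state=B head=-2 tape=[_]0000##10   (B,_)→(C,1,right)
state=C head=-1 tape=1[0]000##10   (C,0)→(C,0,right)
state=C head=0 tape=10[0]00##10   (C,0)→(C,0,right)
state=C head=1 tape=100[0]0##10   (C,0)→(C,0,right)
state=C head=2 tape=1000[0]##10   (C,0)→(C,0,right)
state=C head=3 tape=10000[#]#10   (C,#)→(A,#,right)
state=A head=4 tape=10000#[#]10   (A,#)→(C,0,left)
state=C head=3 tape=10000[#]010   (C,#)→(A,#,right)
state=A head=4 tape=10000#[0]10   (A,0)→(B,1,right)
state=B head=5 tape=10000#1[1]0
The non-blank tape span at halt is 10000#110.

10000#110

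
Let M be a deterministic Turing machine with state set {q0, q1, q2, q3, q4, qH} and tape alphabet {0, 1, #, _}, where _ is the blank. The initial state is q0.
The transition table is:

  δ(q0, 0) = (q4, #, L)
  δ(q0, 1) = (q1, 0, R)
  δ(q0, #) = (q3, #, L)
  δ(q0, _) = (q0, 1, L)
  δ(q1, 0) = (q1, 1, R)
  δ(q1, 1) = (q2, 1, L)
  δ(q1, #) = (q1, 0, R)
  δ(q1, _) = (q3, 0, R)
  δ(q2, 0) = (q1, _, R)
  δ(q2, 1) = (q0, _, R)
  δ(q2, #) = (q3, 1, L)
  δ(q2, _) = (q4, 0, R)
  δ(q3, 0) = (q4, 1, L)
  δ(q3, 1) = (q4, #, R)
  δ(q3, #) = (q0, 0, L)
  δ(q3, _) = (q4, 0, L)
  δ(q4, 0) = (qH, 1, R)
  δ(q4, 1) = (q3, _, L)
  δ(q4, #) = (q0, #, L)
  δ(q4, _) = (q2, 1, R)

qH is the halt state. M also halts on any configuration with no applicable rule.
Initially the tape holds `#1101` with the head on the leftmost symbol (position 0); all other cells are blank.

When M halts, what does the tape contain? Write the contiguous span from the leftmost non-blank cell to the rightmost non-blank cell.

1_0#1_0_010

q0 | ____[#]1101__   read # → write #, move L, go to q3
q3 | ___[_]#1101__   read _ → write 0, move L, go to q4
q4 | __[_]0#1101__   read _ → write 1, move R, go to q2
q2 | __1[0]#1101__   read 0 → write _, move R, go to q1
q1 | __1_[#]1101__   read # → write 0, move R, go to q1
q1 | __1_0[1]101__   read 1 → write 1, move L, go to q2
q2 | __1_[0]1101__   read 0 → write _, move R, go to q1
q1 | __1__[1]101__   read 1 → write 1, move L, go to q2
q2 | __1_[_]1101__   read _ → write 0, move R, go to q4
q4 | __1_0[1]101__   read 1 → write _, move L, go to q3
q3 | __1_[0]_101__   read 0 → write 1, move L, go to q4
q4 | __1[_]1_101__   read _ → write 1, move R, go to q2
q2 | __11[1]_101__   read 1 → write _, move R, go to q0
q0 | __11_[_]101__   read _ → write 1, move L, go to q0
q0 | __11[_]1101__   read _ → write 1, move L, go to q0
q0 | __1[1]11101__   read 1 → write 0, move R, go to q1
q1 | __10[1]1101__   read 1 → write 1, move L, go to q2
q2 | __1[0]11101__   read 0 → write _, move R, go to q1
q1 | __1_[1]1101__   read 1 → write 1, move L, go to q2
q2 | __1[_]11101__   read _ → write 0, move R, go to q4
q4 | __10[1]1101__   read 1 → write _, move L, go to q3
q3 | __1[0]_1101__   read 0 → write 1, move L, go to q4
q4 | __[1]1_1101__   read 1 → write _, move L, go to q3
q3 | _[_]_1_1101__   read _ → write 0, move L, go to q4
q4 | [_]0_1_1101__   read _ → write 1, move R, go to q2
q2 | 1[0]_1_1101__   read 0 → write _, move R, go to q1
q1 | 1_[_]1_1101__   read _ → write 0, move R, go to q3
q3 | 1_0[1]_1101__   read 1 → write #, move R, go to q4
q4 | 1_0#[_]1101__   read _ → write 1, move R, go to q2
q2 | 1_0#1[1]101__   read 1 → write _, move R, go to q0
q0 | 1_0#1_[1]01__   read 1 → write 0, move R, go to q1
q1 | 1_0#1_0[0]1__   read 0 → write 1, move R, go to q1
q1 | 1_0#1_01[1]__   read 1 → write 1, move L, go to q2
q2 | 1_0#1_0[1]1__   read 1 → write _, move R, go to q0
q0 | 1_0#1_0_[1]__   read 1 → write 0, move R, go to q1
q1 | 1_0#1_0_0[_]_   read _ → write 0, move R, go to q3
q3 | 1_0#1_0_00[_]   read _ → write 0, move L, go to q4
q4 | 1_0#1_0_0[0]0   read 0 → write 1, move R, go to qH
qH | 1_0#1_0_01[0]
The non-blank tape span at halt is 1_0#1_0_010.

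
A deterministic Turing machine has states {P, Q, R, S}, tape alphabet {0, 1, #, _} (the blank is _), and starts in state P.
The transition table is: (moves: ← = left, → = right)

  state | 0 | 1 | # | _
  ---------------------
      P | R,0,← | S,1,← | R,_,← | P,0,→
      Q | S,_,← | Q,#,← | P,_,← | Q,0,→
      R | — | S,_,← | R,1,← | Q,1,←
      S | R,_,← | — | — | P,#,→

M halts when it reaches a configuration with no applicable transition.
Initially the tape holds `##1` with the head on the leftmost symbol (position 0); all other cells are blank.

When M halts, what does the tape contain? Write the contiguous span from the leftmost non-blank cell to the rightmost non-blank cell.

#0__#1

P | ___[#]#1   read # → write _, move ←, go to R
R | __[_]_#1   read _ → write 1, move ←, go to Q
Q | _[_]1_#1   read _ → write 0, move →, go to Q
Q | _0[1]_#1   read 1 → write #, move ←, go to Q
Q | _[0]#_#1   read 0 → write _, move ←, go to S
S | [_]_#_#1   read _ → write #, move →, go to P
P | #[_]#_#1   read _ → write 0, move →, go to P
P | #0[#]_#1   read # → write _, move ←, go to R
R | #[0]__#1
The non-blank tape span at halt is #0__#1.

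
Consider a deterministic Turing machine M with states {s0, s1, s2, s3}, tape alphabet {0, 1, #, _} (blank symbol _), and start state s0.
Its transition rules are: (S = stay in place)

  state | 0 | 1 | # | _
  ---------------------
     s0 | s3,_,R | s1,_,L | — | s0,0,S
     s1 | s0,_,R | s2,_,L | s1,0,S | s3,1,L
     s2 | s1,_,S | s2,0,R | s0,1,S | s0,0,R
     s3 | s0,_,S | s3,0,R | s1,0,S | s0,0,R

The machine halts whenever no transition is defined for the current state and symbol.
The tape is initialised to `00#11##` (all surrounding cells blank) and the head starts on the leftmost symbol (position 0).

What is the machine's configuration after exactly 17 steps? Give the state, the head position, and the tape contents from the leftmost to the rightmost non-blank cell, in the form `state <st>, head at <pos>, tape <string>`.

s0 | [0]0#11##   read 0 → write _, move R, go to s3
s3 | _[0]#11##   read 0 → write _, move S, go to s0
s0 | _[_]#11##   read _ → write 0, move S, go to s0
s0 | _[0]#11##   read 0 → write _, move R, go to s3
s3 | __[#]11##   read # → write 0, move S, go to s1
s1 | __[0]11##   read 0 → write _, move R, go to s0
s0 | ___[1]1##   read 1 → write _, move L, go to s1
s1 | __[_]_1##   read _ → write 1, move L, go to s3
s3 | _[_]1_1##   read _ → write 0, move R, go to s0
s0 | _0[1]_1##   read 1 → write _, move L, go to s1
s1 | _[0]__1##   read 0 → write _, move R, go to s0
s0 | __[_]_1##   read _ → write 0, move S, go to s0
s0 | __[0]_1##   read 0 → write _, move R, go to s3
s3 | ___[_]1##   read _ → write 0, move R, go to s0
s0 | ___0[1]##   read 1 → write _, move L, go to s1
s1 | ___[0]_##   read 0 → write _, move R, go to s0
s0 | ____[_]##   read _ → write 0, move S, go to s0
s0 | ____[0]##
After 17 steps: state s0, head at 4, tape 0##.

state s0, head at 4, tape 0##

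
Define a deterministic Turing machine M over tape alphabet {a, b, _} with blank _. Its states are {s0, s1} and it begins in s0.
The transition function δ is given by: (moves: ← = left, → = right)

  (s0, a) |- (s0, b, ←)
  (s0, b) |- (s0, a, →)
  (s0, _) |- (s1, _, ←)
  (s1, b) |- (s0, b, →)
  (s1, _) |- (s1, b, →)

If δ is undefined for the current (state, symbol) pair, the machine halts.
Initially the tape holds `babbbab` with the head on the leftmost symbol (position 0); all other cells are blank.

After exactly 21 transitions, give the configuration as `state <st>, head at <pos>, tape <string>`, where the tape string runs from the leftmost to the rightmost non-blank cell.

state s0, head at 5, tape bbaaaaabb

state=s0 head=0 tape=__[b]abbbab   (s0,b)→(s0,a,→)
state=s0 head=1 tape=__a[a]bbbab   (s0,a)→(s0,b,←)
state=s0 head=0 tape=__[a]bbbbab   (s0,a)→(s0,b,←)
state=s0 head=-1 tape=_[_]bbbbbab   (s0,_)→(s1,_,←)
state=s1 head=-2 tape=[_]_bbbbbab   (s1,_)→(s1,b,→)
state=s1 head=-1 tape=b[_]bbbbbab   (s1,_)→(s1,b,→)
state=s1 head=0 tape=bb[b]bbbbab   (s1,b)→(s0,b,→)
state=s0 head=1 tape=bbb[b]bbbab   (s0,b)→(s0,a,→)
state=s0 head=2 tape=bbba[b]bbab   (s0,b)→(s0,a,→)
state=s0 head=3 tape=bbbaa[b]bab   (s0,b)→(s0,a,→)
state=s0 head=4 tape=bbbaaa[b]ab   (s0,b)→(s0,a,→)
state=s0 head=5 tape=bbbaaaa[a]b   (s0,a)→(s0,b,←)
state=s0 head=4 tape=bbbaaa[a]bb   (s0,a)→(s0,b,←)
state=s0 head=3 tape=bbbaa[a]bbb   (s0,a)→(s0,b,←)
state=s0 head=2 tape=bbba[a]bbbb   (s0,a)→(s0,b,←)
state=s0 head=1 tape=bbb[a]bbbbb   (s0,a)→(s0,b,←)
state=s0 head=0 tape=bb[b]bbbbbb   (s0,b)→(s0,a,→)
state=s0 head=1 tape=bba[b]bbbbb   (s0,b)→(s0,a,→)
state=s0 head=2 tape=bbaa[b]bbbb   (s0,b)→(s0,a,→)
state=s0 head=3 tape=bbaaa[b]bbb   (s0,b)→(s0,a,→)
state=s0 head=4 tape=bbaaaa[b]bb   (s0,b)→(s0,a,→)
state=s0 head=5 tape=bbaaaaa[b]b
After 21 steps: state s0, head at 5, tape bbaaaaabb.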